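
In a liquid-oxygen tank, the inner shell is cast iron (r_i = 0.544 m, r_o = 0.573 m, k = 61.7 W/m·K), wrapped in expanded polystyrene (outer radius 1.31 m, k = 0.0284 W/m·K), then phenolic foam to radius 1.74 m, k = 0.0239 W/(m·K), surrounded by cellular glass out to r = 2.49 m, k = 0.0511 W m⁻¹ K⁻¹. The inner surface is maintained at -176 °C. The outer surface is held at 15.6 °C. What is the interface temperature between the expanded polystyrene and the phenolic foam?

T = -31.5 °C

Series thermal resistances, inner to outer:
  R_cast iron = (1/0.544 − 1/0.573)/(4πk) = 0.09303/(4π·61.7) = 1.200×10^-4 K/W
  R_expanded polystyrene = (1/0.573 − 1/1.31)/(4πk) = 0.9818/(4π·0.0284) = 2.751 K/W
  R_phenolic foam = (1/1.31 − 1/1.74)/(4πk) = 0.1886/(4π·0.0239) = 0.6281 K/W
  R_cellular glass = (1/1.74 − 1/2.49)/(4πk) = 0.1731/(4π·0.0511) = 0.2696 K/W
ΣR = 1.200×10^-4 + 2.751 + 0.6281 + 0.2696 = 3.649 K/W
Q = ΔT/ΣR = (-176 °C − 15.6 °C)/3.649 = -52.51 W
From the inner boundary to the expanded polystyrene/phenolic foam interface, ΣR_partial = 2.751 K/W.
T_interface = T_in − Q·ΣR_partial = -176 °C − (-52.51)(2.751) = -31.5 °C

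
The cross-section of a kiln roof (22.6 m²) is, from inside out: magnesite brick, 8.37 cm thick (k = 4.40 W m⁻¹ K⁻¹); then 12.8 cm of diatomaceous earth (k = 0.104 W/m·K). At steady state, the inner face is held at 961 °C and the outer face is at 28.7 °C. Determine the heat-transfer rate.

Treat each layer as a resistance in series:
  R_magnesite brick = L/(kA) = 0.0837/(4.40·22.6) = 8.417×10^-4 K/W
  R_diatomaceous earth = L/(kA) = 0.128/(0.104·22.6) = 0.05446 K/W
ΣR = 8.417×10^-4 + 0.05446 = 0.05530 K/W
Q = ΔT/ΣR = (961 °C − 28.7 °C)/0.05530 = 16900 W

Q = 16.9 kW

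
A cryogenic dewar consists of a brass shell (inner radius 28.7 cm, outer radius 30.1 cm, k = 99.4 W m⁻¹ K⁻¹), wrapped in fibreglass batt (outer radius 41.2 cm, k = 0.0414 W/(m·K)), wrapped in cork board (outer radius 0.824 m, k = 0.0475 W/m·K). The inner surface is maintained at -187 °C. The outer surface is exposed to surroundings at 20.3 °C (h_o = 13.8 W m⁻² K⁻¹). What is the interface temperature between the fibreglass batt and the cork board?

T = -92.2 °C

Series thermal resistances, inner to outer:
  R_brass = (1/0.287 − 1/0.301)/(4πk) = 0.1621/(4π·99.4) = 1.297×10^-4 K/W
  R_fibreglass batt = (1/0.301 − 1/0.412)/(4πk) = 0.8951/(4π·0.0414) = 1.720 K/W
  R_cork board = (1/0.412 − 1/0.824)/(4πk) = 1.214/(4π·0.0475) = 2.033 K/W
  R_conv,out = 1/(4πr²h) = 1/(4π·0.824²·13.8) = 0.008493 K/W
ΣR = 1.297×10^-4 + 1.720 + 2.033 + 0.008493 = 3.762 K/W
Q = ΔT/ΣR = (-187 °C − 20.3 °C)/3.762 = -55.10 W
From the inner boundary to the fibreglass batt/cork board interface, ΣR_partial = 1.720 K/W.
T_interface = T_in − Q·ΣR_partial = -187 °C − (-55.10)(1.720) = -92.2 °C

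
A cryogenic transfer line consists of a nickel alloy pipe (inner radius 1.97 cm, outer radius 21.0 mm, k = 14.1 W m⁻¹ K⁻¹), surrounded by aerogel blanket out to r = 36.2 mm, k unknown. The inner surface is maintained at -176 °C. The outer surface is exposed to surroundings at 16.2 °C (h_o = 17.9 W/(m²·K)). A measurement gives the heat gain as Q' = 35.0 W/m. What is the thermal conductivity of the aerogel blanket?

ΣR = ΔT/Q' = |-176 − 16.2|/35.0 = 5.491 m·K/W
Known resistances:
  R'_nickel alloy = ln(0.0210/0.0197)/(2πk) = 0.06390/(2π·14.1) = 7.213×10^-4 m·K/W
  R'_conv,out = 1/(2πr h) = 1/(2π·0.0362·17.9) = 0.2456 m·K/W
R_aerogel blanket = ΣR − ΣR_known = 5.491 − 0.2463 = 5.245 m·K/W
ln(r₂/r₁)/(2πk) = 5.245 ⇒ k = 0.5445/(2π·5.245) = 0.0165 W/m·K

k = 0.0165 W/m·K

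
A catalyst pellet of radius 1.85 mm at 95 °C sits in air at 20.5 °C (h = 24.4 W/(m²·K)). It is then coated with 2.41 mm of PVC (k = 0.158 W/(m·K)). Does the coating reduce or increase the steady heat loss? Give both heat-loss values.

increases: 0.0782 → 0.223 W

Critical radius for a sphere: r_cr = 2k/h = 0.0130 m = 1.30 cm.
Outer radius after coating: r₂ = 0.00185 + 0.00241 = 0.00426 m.
Since r₁ < r_cr and r₂ ≤ r_cr, the coating moves toward the maximum at r_cr — heat loss rises.
Bare: R = 1/(4πr₁²h) = 952.9 K/W; Q = 74.5/952.9 = 0.0782 W.
Coated: R = R_cond + R_conv = 333.7 K/W; Q = 74.5/333.7 = 0.223 W.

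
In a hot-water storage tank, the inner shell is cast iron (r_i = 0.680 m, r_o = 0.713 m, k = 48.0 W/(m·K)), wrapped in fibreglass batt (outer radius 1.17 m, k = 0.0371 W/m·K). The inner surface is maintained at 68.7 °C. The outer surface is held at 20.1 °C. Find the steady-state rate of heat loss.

Series thermal resistances, inner to outer:
  R_cast iron = (1/0.680 − 1/0.713)/(4πk) = 0.06806/(4π·48.0) = 1.128×10^-4 K/W
  R_fibreglass batt = (1/0.713 − 1/1.17)/(4πk) = 0.5478/(4π·0.0371) = 1.175 K/W
ΣR = 1.128×10^-4 + 1.175 = 1.175 K/W
Q = ΔT/ΣR = (68.7 °C − 20.1 °C)/1.175 = 41.4 W

Q = 41.4 W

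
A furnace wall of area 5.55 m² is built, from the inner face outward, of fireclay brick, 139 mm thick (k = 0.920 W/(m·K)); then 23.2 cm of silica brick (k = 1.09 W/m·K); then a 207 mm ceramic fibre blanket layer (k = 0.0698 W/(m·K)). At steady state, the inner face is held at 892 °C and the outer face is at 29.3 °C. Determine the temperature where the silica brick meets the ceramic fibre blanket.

T = 798 °C

Resistance network (inner→outer):
  R_fireclay brick = L/(kA) = 0.139/(0.920·5.55) = 0.02722 K/W
  R_silica brick = L/(kA) = 0.232/(1.09·5.55) = 0.03835 K/W
  R_ceramic fibre blanket = L/(kA) = 0.207/(0.0698·5.55) = 0.5343 K/W
ΣR = 0.02722 + 0.03835 + 0.5343 = 0.5999 K/W
Q = ΔT/ΣR = (892 °C − 29.3 °C)/0.5999 = 1438 W
From the inner boundary to the silica brick/ceramic fibre blanket interface, ΣR_partial = 0.06557 K/W.
T_interface = T_in − Q·ΣR_partial = 892 °C − (1438)(0.06557) = 798 °C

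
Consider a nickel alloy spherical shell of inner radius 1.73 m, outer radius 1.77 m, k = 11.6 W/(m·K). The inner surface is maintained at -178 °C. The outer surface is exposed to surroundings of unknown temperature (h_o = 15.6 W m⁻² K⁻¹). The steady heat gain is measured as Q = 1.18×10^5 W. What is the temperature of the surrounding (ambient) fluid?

T_out = 24.7 °C

Sum the resistances:
  R_nickel alloy = (1/1.73 − 1/1.77)/(4πk) = 0.01306/(4π·11.6) = 8.961×10^-5 K/W
  R_conv,out = 1/(4πr²h) = 1/(4π·1.77²·15.6) = 0.001628 K/W
ΣR = 0.001718 K/W
ΔT = Q·ΣR = 1.18×10^5 × 0.001718 = 202.7 K
Heat flows inward, so T_out = T_in + ΔT = -178 + 202.7 = 24.7 °C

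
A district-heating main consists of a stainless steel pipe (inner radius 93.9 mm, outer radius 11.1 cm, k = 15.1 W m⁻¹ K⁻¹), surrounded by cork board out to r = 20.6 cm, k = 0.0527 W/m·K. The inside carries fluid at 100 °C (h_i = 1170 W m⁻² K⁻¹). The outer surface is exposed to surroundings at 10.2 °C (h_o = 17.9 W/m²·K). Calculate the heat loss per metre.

Q' = 46.9 W/m

Resistance network (inner→outer):
  R'_conv,in = 1/(2πr h) = 1/(2π·0.0939·1170) = 0.001449 m·K/W
  R'_stainless steel = ln(0.111/0.0939)/(2πk) = 0.1673/(2π·15.1) = 0.001763 m·K/W
  R'_cork board = ln(0.206/0.111)/(2πk) = 0.6183/(2π·0.0527) = 1.867 m·K/W
  R'_conv,out = 1/(2πr h) = 1/(2π·0.206·17.9) = 0.04316 m·K/W
ΣR = 0.001449 + 0.001763 + 1.867 + 0.04316 = 1.913 m·K/W
Q' = ΔT/ΣR = (100 °C − 10.2 °C)/1.913 = 46.9 W/m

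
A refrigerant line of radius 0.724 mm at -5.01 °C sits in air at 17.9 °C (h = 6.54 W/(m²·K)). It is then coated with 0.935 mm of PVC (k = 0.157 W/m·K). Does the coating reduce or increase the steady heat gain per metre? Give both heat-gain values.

Critical radius for a cylinder: r_cr = k/h = 0.0240 m = 2.40 cm.
Outer radius after coating: r₂ = 7.24×10^-4 + 9.35×10^-4 = 0.001659 m.
Since r₁ < r_cr and r₂ ≤ r_cr, the coating moves toward the maximum at r_cr — heat gain rises.
Bare: R = 1/(2πr₁h) = 33.61 m·K/W; Q = 22.91/33.61 = 0.682 W/m.
Coated: R = R_cond + R_conv = 15.51 m·K/W; Q = 22.91/15.51 = 1.48 W/m.

increases: 0.682 → 1.48 W/m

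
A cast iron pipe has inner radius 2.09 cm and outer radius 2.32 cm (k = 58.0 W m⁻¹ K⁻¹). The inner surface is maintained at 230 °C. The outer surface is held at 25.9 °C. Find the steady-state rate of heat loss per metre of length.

Q' = 2πk·ΔT/ln(r₂/r₁) = 2π × 58.0 × 204.1 / ln(0.0232/0.0209) = 7.12×10^5 W/m

Q' = 7.12×10^5 W/m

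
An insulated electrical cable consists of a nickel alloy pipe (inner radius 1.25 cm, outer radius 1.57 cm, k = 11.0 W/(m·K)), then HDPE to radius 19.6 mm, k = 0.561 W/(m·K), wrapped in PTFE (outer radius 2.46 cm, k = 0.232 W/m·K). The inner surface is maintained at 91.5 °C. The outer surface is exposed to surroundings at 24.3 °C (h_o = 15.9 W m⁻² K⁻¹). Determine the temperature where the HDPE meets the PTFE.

Treat each layer as a resistance in series:
  R'_nickel alloy = ln(0.0157/0.0125)/(2πk) = 0.2279/(2π·11.0) = 0.003298 m·K/W
  R'_HDPE = ln(0.0196/0.0157)/(2πk) = 0.2219/(2π·0.561) = 0.06294 m·K/W
  R'_PTFE = ln(0.0246/0.0196)/(2πk) = 0.2272/(2π·0.232) = 0.1559 m·K/W
  R'_conv,out = 1/(2πr h) = 1/(2π·0.0246·15.9) = 0.4069 m·K/W
ΣR = 0.003298 + 0.06294 + 0.1559 + 0.4069 = 0.6290 m·K/W
Q' = ΔT/ΣR = (91.5 °C − 24.3 °C)/0.6290 = 106.8 W/m
From the inner boundary to the HDPE/PTFE interface, ΣR_partial = 0.06624 m·K/W.
T_interface = T_in − Q'·ΣR_partial = 91.5 °C − (106.8)(0.06624) = 84.4 °C

T = 84.4 °C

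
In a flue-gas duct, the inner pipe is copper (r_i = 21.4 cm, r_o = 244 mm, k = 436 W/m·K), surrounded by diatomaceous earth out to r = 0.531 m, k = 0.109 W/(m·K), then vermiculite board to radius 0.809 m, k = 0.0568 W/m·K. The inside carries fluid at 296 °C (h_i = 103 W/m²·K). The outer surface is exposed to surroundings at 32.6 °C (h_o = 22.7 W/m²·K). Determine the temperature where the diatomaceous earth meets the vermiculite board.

Series thermal resistances, inner to outer:
  R'_conv,in = 1/(2πr h) = 1/(2π·0.214·103) = 0.007221 m·K/W
  R'_copper = ln(0.244/0.214)/(2πk) = 0.1312/(2π·436) = 4.789×10^-5 m·K/W
  R'_diatomaceous earth = ln(0.531/0.244)/(2πk) = 0.7776/(2π·0.109) = 1.135 m·K/W
  R'_vermiculite board = ln(0.809/0.531)/(2πk) = 0.4210/(2π·0.0568) = 1.180 m·K/W
  R'_conv,out = 1/(2πr h) = 1/(2π·0.809·22.7) = 0.008667 m·K/W
ΣR = 0.007221 + 4.789×10^-5 + 1.135 + 1.180 + 0.008667 = 2.331 m·K/W
Q' = ΔT/ΣR = (296 °C − 32.6 °C)/2.331 = 113.0 W/m
From the inner boundary to the diatomaceous earth/vermiculite board interface, ΣR_partial = 1.142 m·K/W.
T_interface = T_in − Q'·ΣR_partial = 296 °C − (113.0)(1.142) = 167 °C

T = 167 °C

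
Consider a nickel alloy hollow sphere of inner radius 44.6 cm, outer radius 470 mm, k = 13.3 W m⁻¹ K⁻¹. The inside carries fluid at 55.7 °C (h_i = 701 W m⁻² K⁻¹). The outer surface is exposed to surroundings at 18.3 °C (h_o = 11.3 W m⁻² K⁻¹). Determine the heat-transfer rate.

Treat each layer as a resistance in series:
  R_conv,in = 1/(4πr²h) = 1/(4π·0.446²·701) = 5.707×10^-4 K/W
  R_nickel alloy = (1/0.446 − 1/0.470)/(4πk) = 0.1145/(4π·13.3) = 6.850×10^-4 K/W
  R_conv,out = 1/(4πr²h) = 1/(4π·0.470²·11.3) = 0.03188 K/W
ΣR = 5.707×10^-4 + 6.850×10^-4 + 0.03188 = 0.03314 K/W
Q = ΔT/ΣR = (55.7 °C − 18.3 °C)/0.03314 = 1130 W

Q = 1130 W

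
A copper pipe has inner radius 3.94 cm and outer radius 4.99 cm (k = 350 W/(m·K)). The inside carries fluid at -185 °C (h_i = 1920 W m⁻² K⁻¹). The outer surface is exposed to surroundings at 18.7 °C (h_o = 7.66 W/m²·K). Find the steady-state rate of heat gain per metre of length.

Q' = 487 W/m

Series thermal resistances, inner to outer:
  R'_conv,in = 1/(2πr h) = 1/(2π·0.0394·1920) = 0.002104 m·K/W
  R'_copper = ln(0.0499/0.0394)/(2πk) = 0.2363/(2π·350) = 1.074×10^-4 m·K/W
  R'_conv,out = 1/(2πr h) = 1/(2π·0.0499·7.66) = 0.4164 m·K/W
ΣR = 0.002104 + 1.074×10^-4 + 0.4164 = 0.4186 m·K/W
Q' = ΔT/ΣR = (-185 °C − 18.7 °C)/0.4186 = -487 W/m
(Negative Q' ⇒ heat flows inward; heat gain = 487 W/m.)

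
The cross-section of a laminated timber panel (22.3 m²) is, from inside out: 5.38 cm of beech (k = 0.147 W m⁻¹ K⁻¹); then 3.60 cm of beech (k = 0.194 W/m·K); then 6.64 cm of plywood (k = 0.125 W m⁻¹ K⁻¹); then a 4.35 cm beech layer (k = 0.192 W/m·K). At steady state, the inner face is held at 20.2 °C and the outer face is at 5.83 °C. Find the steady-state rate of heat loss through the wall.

Series thermal resistances, inner to outer:
  R_beech = L/(kA) = 0.0538/(0.147·22.3) = 0.01641 K/W
  R_beech = L/(kA) = 0.0360/(0.194·22.3) = 0.008321 K/W
  R_plywood = L/(kA) = 0.0664/(0.125·22.3) = 0.02382 K/W
  R_beech = L/(kA) = 0.0435/(0.192·22.3) = 0.01016 K/W
ΣR = 0.01641 + 0.008321 + 0.02382 + 0.01016 = 0.05871 K/W
Q = ΔT/ΣR = (20.2 °C − 5.83 °C)/0.05871 = 245 W

Q = 245 W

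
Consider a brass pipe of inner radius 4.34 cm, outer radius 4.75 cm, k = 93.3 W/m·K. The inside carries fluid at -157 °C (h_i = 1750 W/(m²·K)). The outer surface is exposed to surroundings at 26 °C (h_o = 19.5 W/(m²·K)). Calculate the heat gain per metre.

Treat each layer as a resistance in series:
  R'_conv,in = 1/(2πr h) = 1/(2π·0.0434·1750) = 0.002096 m·K/W
  R'_brass = ln(0.0475/0.0434)/(2πk) = 0.09027/(2π·93.3) = 1.540×10^-4 m·K/W
  R'_conv,out = 1/(2πr h) = 1/(2π·0.0475·19.5) = 0.1718 m·K/W
ΣR = 0.002096 + 1.540×10^-4 + 0.1718 = 0.1741 m·K/W
Q' = ΔT/ΣR = (-157 °C − 26 °C)/0.1741 = -1050 W/m
(Negative Q' ⇒ heat flows inward; heat gain = 1050 W/m.)

Q' = 1050 W/m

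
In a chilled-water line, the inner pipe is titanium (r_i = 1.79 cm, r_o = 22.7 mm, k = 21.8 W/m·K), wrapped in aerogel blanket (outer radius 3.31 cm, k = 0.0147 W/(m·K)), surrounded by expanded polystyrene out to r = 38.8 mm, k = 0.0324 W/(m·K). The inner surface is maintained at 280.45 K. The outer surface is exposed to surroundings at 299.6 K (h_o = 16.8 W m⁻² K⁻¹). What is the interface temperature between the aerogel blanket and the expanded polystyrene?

T = 295.8 K

Resistance network (inner→outer):
  R'_titanium = ln(0.0227/0.0179)/(2πk) = 0.2376/(2π·21.8) = 0.001734 m·K/W
  R'_aerogel blanket = ln(0.0331/0.0227)/(2πk) = 0.3772/(2π·0.0147) = 4.084 m·K/W
  R'_expanded polystyrene = ln(0.0388/0.0331)/(2πk) = 0.1589/(2π·0.0324) = 0.7805 m·K/W
  R'_conv,out = 1/(2πr h) = 1/(2π·0.0388·16.8) = 0.2442 m·K/W
ΣR = 0.001734 + 4.084 + 0.7805 + 0.2442 = 5.110 m·K/W
Q' = ΔT/ΣR = (280.45 K − 299.6 K)/5.110 = -3.748 W/m
From the inner boundary to the aerogel blanket/expanded polystyrene interface, ΣR_partial = 4.086 m·K/W.
T_interface = T_in − Q'·ΣR_partial = 280.45 K − (-3.748)(4.086) = 295.8 K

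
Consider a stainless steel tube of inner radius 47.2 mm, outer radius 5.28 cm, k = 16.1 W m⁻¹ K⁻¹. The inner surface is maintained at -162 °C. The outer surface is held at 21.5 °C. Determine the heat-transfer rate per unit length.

Q' = 1.66×10^5 W/m

Q' = 2πk·ΔT/ln(r₂/r₁) = 2π × 16.1 × 183.5 / ln(0.0528/0.0472) = 1.66×10^5 W/m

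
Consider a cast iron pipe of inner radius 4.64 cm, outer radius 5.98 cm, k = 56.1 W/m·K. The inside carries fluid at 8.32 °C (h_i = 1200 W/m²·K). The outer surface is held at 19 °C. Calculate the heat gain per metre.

Resistance network (inner→outer):
  R'_conv,in = 1/(2πr h) = 1/(2π·0.0464·1200) = 0.002858 m·K/W
  R'_cast iron = ln(0.0598/0.0464)/(2πk) = 0.2537/(2π·56.1) = 7.198×10^-4 m·K/W
ΣR = 0.002858 + 7.198×10^-4 = 0.003578 m·K/W
Q' = ΔT/ΣR = (8.32 °C − 19 °C)/0.003578 = -2980 W/m
(Negative Q' ⇒ heat flows inward; heat gain = 2980 W/m.)

Q' = 2.98 kW/m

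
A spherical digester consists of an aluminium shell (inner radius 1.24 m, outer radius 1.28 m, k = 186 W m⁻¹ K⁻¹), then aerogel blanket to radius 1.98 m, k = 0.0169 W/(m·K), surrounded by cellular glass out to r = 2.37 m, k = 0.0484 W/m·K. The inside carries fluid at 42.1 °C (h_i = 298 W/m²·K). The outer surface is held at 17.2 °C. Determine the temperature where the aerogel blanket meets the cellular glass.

T = 19.6 °C

Series thermal resistances, inner to outer:
  R_conv,in = 1/(4πr²h) = 1/(4π·1.24²·298) = 1.737×10^-4 K/W
  R_aluminium = (1/1.24 − 1/1.28)/(4πk) = 0.02520/(4π·186) = 1.078×10^-5 K/W
  R_aerogel blanket = (1/1.28 − 1/1.98)/(4πk) = 0.2762/(4π·0.0169) = 1.301 K/W
  R_cellular glass = (1/1.98 − 1/2.37)/(4πk) = 0.08311/(4π·0.0484) = 0.1366 K/W
ΣR = 1.737×10^-4 + 1.078×10^-5 + 1.301 + 0.1366 = 1.438 K/W
Q = ΔT/ΣR = (42.1 °C − 17.2 °C)/1.438 = 17.32 W
From the inner boundary to the aerogel blanket/cellular glass interface, ΣR_partial = 1.301 K/W.
T_interface = T_in − Q·ΣR_partial = 42.1 °C − (17.32)(1.301) = 19.6 °C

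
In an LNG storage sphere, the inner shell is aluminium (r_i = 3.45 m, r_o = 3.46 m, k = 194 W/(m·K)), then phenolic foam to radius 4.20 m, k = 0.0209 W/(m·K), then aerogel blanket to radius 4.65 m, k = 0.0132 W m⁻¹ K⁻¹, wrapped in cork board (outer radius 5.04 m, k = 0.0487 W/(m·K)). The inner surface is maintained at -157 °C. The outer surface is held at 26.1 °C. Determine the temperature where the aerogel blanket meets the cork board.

T = 12.3 °C

Treat each layer as a resistance in series:
  R_aluminium = (1/3.45 − 1/3.46)/(4πk) = 8.377×10^-4/(4π·194) = 3.436×10^-7 K/W
  R_phenolic foam = (1/3.46 − 1/4.20)/(4πk) = 0.05092/(4π·0.0209) = 0.1939 K/W
  R_aerogel blanket = (1/4.20 − 1/4.65)/(4πk) = 0.02304/(4π·0.0132) = 0.1389 K/W
  R_cork board = (1/4.65 − 1/5.04)/(4πk) = 0.01664/(4π·0.0487) = 0.02719 K/W
ΣR = 3.436×10^-7 + 0.1939 + 0.1389 + 0.02719 = 0.3600 K/W
Q = ΔT/ΣR = (-157 °C − 26.1 °C)/0.3600 = -508.6 W
From the inner boundary to the aerogel blanket/cork board interface, ΣR_partial = 0.3328 K/W.
T_interface = T_in − Q·ΣR_partial = -157 °C − (-508.6)(0.3328) = 12.3 °C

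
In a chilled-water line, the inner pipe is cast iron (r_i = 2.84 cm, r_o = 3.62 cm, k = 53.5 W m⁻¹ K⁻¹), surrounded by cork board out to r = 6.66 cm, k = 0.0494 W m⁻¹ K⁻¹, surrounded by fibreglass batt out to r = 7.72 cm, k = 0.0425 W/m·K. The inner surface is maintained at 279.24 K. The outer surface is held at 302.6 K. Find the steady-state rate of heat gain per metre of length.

Q' = 9.28 W/m

Resistance network (inner→outer):
  R'_cast iron = ln(0.0362/0.0284)/(2πk) = 0.2427/(2π·53.5) = 7.219×10^-4 m·K/W
  R'_cork board = ln(0.0666/0.0362)/(2πk) = 0.6096/(2π·0.0494) = 1.964 m·K/W
  R'_fibreglass batt = ln(0.0772/0.0666)/(2πk) = 0.1477/(2π·0.0425) = 0.5531 m·K/W
ΣR = 7.219×10^-4 + 1.964 + 0.5531 = 2.518 m·K/W
Q' = ΔT/ΣR = (279.24 K − 302.6 K)/2.518 = -9.28 W/m
(Negative Q' ⇒ heat flows inward; heat gain = 9.28 W/m.)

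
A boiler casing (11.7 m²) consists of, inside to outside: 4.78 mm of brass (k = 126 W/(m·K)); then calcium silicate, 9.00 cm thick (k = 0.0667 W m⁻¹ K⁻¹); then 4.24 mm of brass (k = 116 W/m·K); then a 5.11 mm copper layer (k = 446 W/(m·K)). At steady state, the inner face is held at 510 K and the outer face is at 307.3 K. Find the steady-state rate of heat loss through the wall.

Series thermal resistances, inner to outer:
  R_brass = L/(kA) = 0.00478/(126·11.7) = 3.242×10^-6 K/W
  R_calcium silicate = L/(kA) = 0.0900/(0.0667·11.7) = 0.1153 K/W
  R_brass = L/(kA) = 0.00424/(116·11.7) = 3.124×10^-6 K/W
  R_copper = L/(kA) = 0.00511/(446·11.7) = 9.793×10^-7 K/W
ΣR = 3.242×10^-6 + 0.1153 + 3.124×10^-6 + 9.793×10^-7 = 0.1153 K/W
Q = ΔT/ΣR = (510 K − 307.3 K)/0.1153 = 1760 W

Q = 1760 W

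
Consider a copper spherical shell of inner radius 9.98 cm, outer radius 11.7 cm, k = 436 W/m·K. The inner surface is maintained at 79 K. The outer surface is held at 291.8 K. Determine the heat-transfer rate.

Q = 4πk·ΔT/(1/r₁ − 1/r₂) = 4π × 436 × 212.8 / (1/0.0998 − 1/0.117) = 7.92×10^5 W

Q = 7.92×10^5 W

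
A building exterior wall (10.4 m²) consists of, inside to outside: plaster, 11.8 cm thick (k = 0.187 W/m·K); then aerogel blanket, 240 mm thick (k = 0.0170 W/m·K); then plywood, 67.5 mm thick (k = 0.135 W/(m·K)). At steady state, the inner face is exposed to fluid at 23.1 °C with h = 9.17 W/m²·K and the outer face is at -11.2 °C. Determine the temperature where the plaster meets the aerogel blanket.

Resistance network (inner→outer):
  R_conv,in = 1/(hA) = 1/(9.17·10.4) = 0.01049 K/W
  R_plaster = L/(kA) = 0.118/(0.187·10.4) = 0.06067 K/W
  R_aerogel blanket = L/(kA) = 0.240/(0.0170·10.4) = 1.357 K/W
  R_plywood = L/(kA) = 0.0675/(0.135·10.4) = 0.04808 K/W
ΣR = 0.01049 + 0.06067 + 1.357 + 0.04808 = 1.476 K/W
Q = ΔT/ΣR = (23.1 °C − -11.2 °C)/1.476 = 23.24 W
From the inner boundary to the plaster/aerogel blanket interface, ΣR_partial = 0.07116 K/W.
T_interface = T_in − Q·ΣR_partial = 23.1 °C − (23.24)(0.07116) = 21.4 °C

T = 21.4 °C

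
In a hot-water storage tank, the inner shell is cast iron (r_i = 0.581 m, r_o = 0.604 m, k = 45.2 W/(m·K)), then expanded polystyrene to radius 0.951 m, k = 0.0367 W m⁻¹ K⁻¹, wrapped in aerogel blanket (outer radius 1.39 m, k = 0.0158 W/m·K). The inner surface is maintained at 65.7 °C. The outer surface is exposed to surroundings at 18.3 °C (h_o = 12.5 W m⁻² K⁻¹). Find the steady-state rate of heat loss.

Treat each layer as a resistance in series:
  R_cast iron = (1/0.581 − 1/0.604)/(4πk) = 0.06554/(4π·45.2) = 1.154×10^-4 K/W
  R_expanded polystyrene = (1/0.604 − 1/0.951)/(4πk) = 0.6041/(4π·0.0367) = 1.310 K/W
  R_aerogel blanket = (1/0.951 − 1/1.39)/(4πk) = 0.3321/(4π·0.0158) = 1.673 K/W
  R_conv,out = 1/(4πr²h) = 1/(4π·1.39²·12.5) = 0.003295 K/W
ΣR = 1.154×10^-4 + 1.310 + 1.673 + 0.003295 = 2.986 K/W
Q = ΔT/ΣR = (65.7 °C − 18.3 °C)/2.986 = 15.9 W

Q = 15.9 W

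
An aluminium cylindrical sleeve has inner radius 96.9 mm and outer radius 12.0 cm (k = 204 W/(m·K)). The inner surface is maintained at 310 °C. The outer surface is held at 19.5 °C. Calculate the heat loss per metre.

Q' = 1740 kW/m

Q' = 2πk·ΔT/ln(r₂/r₁) = 2π × 204 × 290.5 / ln(0.120/0.0969) = 1.74×10^6 W/m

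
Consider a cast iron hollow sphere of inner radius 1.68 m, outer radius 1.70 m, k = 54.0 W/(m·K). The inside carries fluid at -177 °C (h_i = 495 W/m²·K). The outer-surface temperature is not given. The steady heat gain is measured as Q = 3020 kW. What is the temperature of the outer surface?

T_out = 26.2 °C

Sum the resistances:
  R_conv,in = 1/(4πr²h) = 1/(4π·1.68²·495) = 5.696×10^-5 K/W
  R_cast iron = (1/1.68 − 1/1.70)/(4πk) = 0.007003/(4π·54.0) = 1.032×10^-5 K/W
ΣR = 6.728×10^-5 K/W
ΔT = Q·ΣR = 3.02×10^6 × 6.728×10^-5 = 203.2 K
Heat flows inward, so T_out = T_in + ΔT = -177 + 203.2 = 26.2 °C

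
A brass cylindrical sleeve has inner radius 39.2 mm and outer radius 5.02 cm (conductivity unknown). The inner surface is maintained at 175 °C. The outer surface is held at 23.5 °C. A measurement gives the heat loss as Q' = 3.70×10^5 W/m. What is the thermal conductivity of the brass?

ΣR = ΔT/Q' = |175 − 23.5|/3.70×10^5 = 4.095×10^-4 m·K/W
ln(r₂/r₁)/(2πk) = 4.095×10^-4 ⇒ k = 0.2473/(2π·4.095×10^-4) = 96.1 W/m·K

k = 96.1 W/m·K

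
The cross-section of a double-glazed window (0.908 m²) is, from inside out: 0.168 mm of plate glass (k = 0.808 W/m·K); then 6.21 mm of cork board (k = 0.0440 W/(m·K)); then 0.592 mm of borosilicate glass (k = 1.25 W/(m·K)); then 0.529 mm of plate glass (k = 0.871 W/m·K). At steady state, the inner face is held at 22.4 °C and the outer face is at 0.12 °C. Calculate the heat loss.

Q = 142 W

Resistance network (inner→outer):
  R_plate glass = L/(kA) = 1.68×10^-4/(0.808·0.908) = 2.290×10^-4 K/W
  R_cork board = L/(kA) = 0.00621/(0.0440·0.908) = 0.1554 K/W
  R_borosilicate glass = L/(kA) = 5.92×10^-4/(1.25·0.908) = 5.216×10^-4 K/W
  R_plate glass = L/(kA) = 5.29×10^-4/(0.871·0.908) = 6.689×10^-4 K/W
ΣR = 2.290×10^-4 + 0.1554 + 5.216×10^-4 + 6.689×10^-4 = 0.1568 K/W
Q = ΔT/ΣR = (22.4 °C − 0.12 °C)/0.1568 = 142 W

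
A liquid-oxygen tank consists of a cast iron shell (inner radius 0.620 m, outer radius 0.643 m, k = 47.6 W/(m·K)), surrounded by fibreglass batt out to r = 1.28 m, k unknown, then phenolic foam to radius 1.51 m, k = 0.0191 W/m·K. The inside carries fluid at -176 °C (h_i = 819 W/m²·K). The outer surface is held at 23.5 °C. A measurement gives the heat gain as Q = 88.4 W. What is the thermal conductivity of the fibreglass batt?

ΣR = ΔT/Q = |-176 − 23.5|/88.4 = 2.257 K/W
Known resistances:
  R_conv,in = 1/(4πr²h) = 1/(4π·0.620²·819) = 2.528×10^-4 K/W
  R_cast iron = (1/0.620 − 1/0.643)/(4πk) = 0.05769/(4π·47.6) = 9.645×10^-5 K/W
  R_phenolic foam = (1/1.28 − 1/1.51)/(4πk) = 0.1190/(4π·0.0191) = 0.4958 K/W
R_fibreglass batt = ΣR − ΣR_known = 2.257 − 0.4961 = 1.761 K/W
(1/r₁−1/r₂)/(4πk) = 1.761 ⇒ k = 0.7740/(4π·1.761) = 0.0350 W/m·K

k = 0.0350 W/m·K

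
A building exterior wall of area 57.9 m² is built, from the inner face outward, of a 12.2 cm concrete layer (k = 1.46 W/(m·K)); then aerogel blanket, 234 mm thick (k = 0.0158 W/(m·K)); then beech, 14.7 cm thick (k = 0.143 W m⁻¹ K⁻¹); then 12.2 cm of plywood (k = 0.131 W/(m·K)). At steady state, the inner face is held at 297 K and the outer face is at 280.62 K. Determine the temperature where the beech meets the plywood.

Resistance network (inner→outer):
  R_concrete = L/(kA) = 0.122/(1.46·57.9) = 0.001443 K/W
  R_aerogel blanket = L/(kA) = 0.234/(0.0158·57.9) = 0.2558 K/W
  R_beech = L/(kA) = 0.147/(0.143·57.9) = 0.01775 K/W
  R_plywood = L/(kA) = 0.122/(0.131·57.9) = 0.01608 K/W
ΣR = 0.001443 + 0.2558 + 0.01775 + 0.01608 = 0.2911 K/W
Q = ΔT/ΣR = (297 K − 280.62 K)/0.2911 = 56.27 W
From the inner boundary to the beech/plywood interface, ΣR_partial = 0.2750 K/W.
T_interface = T_in − Q·ΣR_partial = 297 K − (56.27)(0.2750) = 281.53 K

T = 281.53 K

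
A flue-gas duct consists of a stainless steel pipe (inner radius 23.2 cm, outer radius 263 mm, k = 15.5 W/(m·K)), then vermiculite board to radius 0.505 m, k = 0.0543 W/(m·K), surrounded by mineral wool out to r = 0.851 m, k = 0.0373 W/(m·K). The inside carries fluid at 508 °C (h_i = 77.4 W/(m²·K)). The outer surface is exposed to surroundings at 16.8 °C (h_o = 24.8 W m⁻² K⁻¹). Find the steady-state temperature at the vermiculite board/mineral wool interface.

T = 281 °C

Resistance network (inner→outer):
  R'_conv,in = 1/(2πr h) = 1/(2π·0.232·77.4) = 0.008863 m·K/W
  R'_stainless steel = ln(0.263/0.232)/(2πk) = 0.1254/(2π·15.5) = 0.001288 m·K/W
  R'_vermiculite board = ln(0.505/0.263)/(2πk) = 0.6524/(2π·0.0543) = 1.912 m·K/W
  R'_mineral wool = ln(0.851/0.505)/(2πk) = 0.5219/(2π·0.0373) = 2.227 m·K/W
  R'_conv,out = 1/(2πr h) = 1/(2π·0.851·24.8) = 0.007541 m·K/W
ΣR = 0.008863 + 0.001288 + 1.912 + 2.227 + 0.007541 = 4.157 m·K/W
Q' = ΔT/ΣR = (508 °C − 16.8 °C)/4.157 = 118.2 W/m
From the inner boundary to the vermiculite board/mineral wool interface, ΣR_partial = 1.922 m·K/W.
T_interface = T_in − Q'·ΣR_partial = 508 °C − (118.2)(1.922) = 281 °C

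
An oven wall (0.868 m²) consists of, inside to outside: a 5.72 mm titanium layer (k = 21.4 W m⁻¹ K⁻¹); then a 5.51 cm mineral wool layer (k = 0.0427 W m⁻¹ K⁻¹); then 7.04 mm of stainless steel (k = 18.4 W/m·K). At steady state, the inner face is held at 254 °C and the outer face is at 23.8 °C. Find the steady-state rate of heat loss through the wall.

Resistance network (inner→outer):
  R_titanium = L/(kA) = 0.00572/(21.4·0.868) = 3.079×10^-4 K/W
  R_mineral wool = L/(kA) = 0.0551/(0.0427·0.868) = 1.487 K/W
  R_stainless steel = L/(kA) = 0.00704/(18.4·0.868) = 4.408×10^-4 K/W
ΣR = 3.079×10^-4 + 1.487 + 4.408×10^-4 = 1.488 K/W
Q = ΔT/ΣR = (254 °C − 23.8 °C)/1.488 = 155 W

Q = 155 W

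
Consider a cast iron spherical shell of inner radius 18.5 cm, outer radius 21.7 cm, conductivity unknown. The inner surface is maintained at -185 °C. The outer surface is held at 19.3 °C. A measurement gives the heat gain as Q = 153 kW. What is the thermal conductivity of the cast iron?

ΣR = ΔT/Q = |-185 − 19.3|/1.53×10^5 = 0.001335 K/W
(1/r₁−1/r₂)/(4πk) = 0.001335 ⇒ k = 0.7971/(4π·0.001335) = 47.5 W/m·K

k = 47.5 W/m·K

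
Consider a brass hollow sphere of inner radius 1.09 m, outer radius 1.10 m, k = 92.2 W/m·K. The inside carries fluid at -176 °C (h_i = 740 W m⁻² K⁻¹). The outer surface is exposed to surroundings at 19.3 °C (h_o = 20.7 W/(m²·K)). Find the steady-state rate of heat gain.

Q = 59600 W

Resistance network (inner→outer):
  R_conv,in = 1/(4πr²h) = 1/(4π·1.09²·740) = 9.051×10^-5 K/W
  R_brass = (1/1.09 − 1/1.10)/(4πk) = 0.008340/(4π·92.2) = 7.198×10^-6 K/W
  R_conv,out = 1/(4πr²h) = 1/(4π·1.10²·20.7) = 0.003177 K/W
ΣR = 9.051×10^-5 + 7.198×10^-6 + 0.003177 = 0.003275 K/W
Q = ΔT/ΣR = (-176 °C − 19.3 °C)/0.003275 = -59600 W
(Negative Q ⇒ heat flows inward; heat gain = 59600 W.)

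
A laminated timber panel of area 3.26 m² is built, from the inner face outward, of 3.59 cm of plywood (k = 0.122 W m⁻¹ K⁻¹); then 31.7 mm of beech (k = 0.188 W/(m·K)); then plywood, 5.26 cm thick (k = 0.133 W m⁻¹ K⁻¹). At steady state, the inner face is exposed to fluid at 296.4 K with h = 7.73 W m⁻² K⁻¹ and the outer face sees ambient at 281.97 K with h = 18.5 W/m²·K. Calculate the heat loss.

Series thermal resistances, inner to outer:
  R_conv,in = 1/(hA) = 1/(7.73·3.26) = 0.03968 K/W
  R_plywood = L/(kA) = 0.0359/(0.122·3.26) = 0.09026 K/W
  R_beech = L/(kA) = 0.0317/(0.188·3.26) = 0.05172 K/W
  R_plywood = L/(kA) = 0.0526/(0.133·3.26) = 0.1213 K/W
  R_conv,out = 1/(hA) = 1/(18.5·3.26) = 0.01658 K/W
ΣR = 0.03968 + 0.09026 + 0.05172 + 0.1213 + 0.01658 = 0.3195 K/W
Q = ΔT/ΣR = (296.4 K − 281.97 K)/0.3195 = 45.2 W

Q = 45.2 W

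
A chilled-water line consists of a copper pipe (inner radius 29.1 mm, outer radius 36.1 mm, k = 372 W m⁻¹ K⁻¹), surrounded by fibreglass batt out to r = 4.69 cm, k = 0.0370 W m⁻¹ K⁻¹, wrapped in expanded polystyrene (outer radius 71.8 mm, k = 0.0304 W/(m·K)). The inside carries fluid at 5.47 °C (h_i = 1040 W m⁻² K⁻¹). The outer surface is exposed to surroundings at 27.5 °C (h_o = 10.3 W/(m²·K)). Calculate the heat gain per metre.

Series thermal resistances, inner to outer:
  R'_conv,in = 1/(2πr h) = 1/(2π·0.0291·1040) = 0.005259 m·K/W
  R'_copper = ln(0.0361/0.0291)/(2πk) = 0.2156/(2π·372) = 9.222×10^-5 m·K/W
  R'_fibreglass batt = ln(0.0469/0.0361)/(2πk) = 0.2617/(2π·0.0370) = 1.126 m·K/W
  R'_expanded polystyrene = ln(0.0718/0.0469)/(2πk) = 0.4259/(2π·0.0304) = 2.230 m·K/W
  R'_conv,out = 1/(2πr h) = 1/(2π·0.0718·10.3) = 0.2152 m·K/W
ΣR = 0.005259 + 9.222×10^-5 + 1.126 + 2.230 + 0.2152 = 3.577 m·K/W
Q' = ΔT/ΣR = (5.47 °C − 27.5 °C)/3.577 = -6.16 W/m
(Negative Q' ⇒ heat flows inward; heat gain = 6.16 W/m.)

Q' = 6.16 W/m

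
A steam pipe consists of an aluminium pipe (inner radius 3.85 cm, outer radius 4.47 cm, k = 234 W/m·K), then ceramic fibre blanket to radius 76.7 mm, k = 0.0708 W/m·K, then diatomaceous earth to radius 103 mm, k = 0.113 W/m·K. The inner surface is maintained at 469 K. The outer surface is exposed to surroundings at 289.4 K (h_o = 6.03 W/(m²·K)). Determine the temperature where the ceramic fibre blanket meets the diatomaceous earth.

Resistance network (inner→outer):
  R'_aluminium = ln(0.0447/0.0385)/(2πk) = 0.1493/(2π·234) = 1.016×10^-4 m·K/W
  R'_ceramic fibre blanket = ln(0.0767/0.0447)/(2πk) = 0.5399/(2π·0.0708) = 1.214 m·K/W
  R'_diatomaceous earth = ln(0.103/0.0767)/(2πk) = 0.2948/(2π·0.113) = 0.4152 m·K/W
  R'_conv,out = 1/(2πr h) = 1/(2π·0.103·6.03) = 0.2563 m·K/W
ΣR = 1.016×10^-4 + 1.214 + 0.4152 + 0.2563 = 1.886 m·K/W
Q' = ΔT/ΣR = (469 K − 289.4 K)/1.886 = 95.23 W/m
From the inner boundary to the ceramic fibre blanket/diatomaceous earth interface, ΣR_partial = 1.214 m·K/W.
T_interface = T_in − Q'·ΣR_partial = 469 K − (95.23)(1.214) = 353.4 K

T = 353.4 K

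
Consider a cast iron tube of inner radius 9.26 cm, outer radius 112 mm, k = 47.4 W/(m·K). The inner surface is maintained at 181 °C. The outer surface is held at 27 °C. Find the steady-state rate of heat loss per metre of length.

Q' = 241 kW/m

Q' = 2πk·ΔT/ln(r₂/r₁) = 2π × 47.4 × 154 / ln(0.112/0.0926) = 2.41×10^5 W/m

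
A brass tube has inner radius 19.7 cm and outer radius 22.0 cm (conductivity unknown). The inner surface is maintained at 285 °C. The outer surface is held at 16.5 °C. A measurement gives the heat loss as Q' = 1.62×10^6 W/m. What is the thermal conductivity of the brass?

k = 106 W/m·K

ΣR = ΔT/Q' = |285 − 16.5|/1.62×10^6 = 1.657×10^-4 m·K/W
ln(r₂/r₁)/(2πk) = 1.657×10^-4 ⇒ k = 0.1104/(2π·1.657×10^-4) = 106 W/m·K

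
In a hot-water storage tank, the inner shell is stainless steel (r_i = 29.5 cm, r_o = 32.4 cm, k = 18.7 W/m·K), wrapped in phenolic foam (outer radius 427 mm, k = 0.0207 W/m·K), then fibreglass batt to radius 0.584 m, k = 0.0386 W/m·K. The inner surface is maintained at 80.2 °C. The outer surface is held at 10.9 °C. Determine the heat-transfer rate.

Q = 16.7 W

Resistance network (inner→outer):
  R_stainless steel = (1/0.295 − 1/0.324)/(4πk) = 0.3034/(4π·18.7) = 0.001291 K/W
  R_phenolic foam = (1/0.324 − 1/0.427)/(4πk) = 0.7445/(4π·0.0207) = 2.862 K/W
  R_fibreglass batt = (1/0.427 − 1/0.584)/(4πk) = 0.6296/(4π·0.0386) = 1.298 K/W
ΣR = 0.001291 + 2.862 + 1.298 = 4.161 K/W
Q = ΔT/ΣR = (80.2 °C − 10.9 °C)/4.161 = 16.7 W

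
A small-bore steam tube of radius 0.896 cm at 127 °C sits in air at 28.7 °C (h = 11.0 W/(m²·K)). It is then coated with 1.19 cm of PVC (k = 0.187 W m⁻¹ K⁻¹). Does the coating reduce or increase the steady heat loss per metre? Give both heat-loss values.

Critical radius for a cylinder: r_cr = k/h = 0.0170 m = 1.70 cm.
Outer radius after coating: r₂ = 0.00896 + 0.0119 = 0.02086 m.
r₁ < r_cr < r₂: heat loss rises to a maximum at r_cr then falls. Whether the coating helps depends on whether Q(r₂) has dropped back below Q(r₁).
Bare: R = 1/(2πr₁h) = 1.615 m·K/W; Q = 98.3/1.615 = 60.9 W/m.
Coated: R = R_cond + R_conv = 1.413 m·K/W; Q = 98.3/1.413 = 69.6 W/m.

increases: 60.9 → 69.6 W/m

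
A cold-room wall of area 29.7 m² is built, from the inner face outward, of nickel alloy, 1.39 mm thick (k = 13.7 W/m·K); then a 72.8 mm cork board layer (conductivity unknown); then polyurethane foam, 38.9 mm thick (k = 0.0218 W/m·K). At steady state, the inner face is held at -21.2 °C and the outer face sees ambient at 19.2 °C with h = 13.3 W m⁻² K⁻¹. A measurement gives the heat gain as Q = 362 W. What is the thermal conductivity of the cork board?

k = 0.0500 W/m·K

ΣR = ΔT/Q = |-21.2 − 19.2|/362 = 0.1116 K/W
Known resistances:
  R_nickel alloy = L/(kA) = 0.00139/(13.7·29.7) = 3.416×10^-6 K/W
  R_polyurethane foam = L/(kA) = 0.0389/(0.0218·29.7) = 0.06008 K/W
  R_conv,out = 1/(hA) = 1/(13.3·29.7) = 0.002532 K/W
R_cork board = ΣR − ΣR_known = 0.1116 − 0.06262 = 0.04898 K/W
L/(kA) = 0.04898 ⇒ k = 0.0728/(0.04898·29.7) = 0.0500 W/m·K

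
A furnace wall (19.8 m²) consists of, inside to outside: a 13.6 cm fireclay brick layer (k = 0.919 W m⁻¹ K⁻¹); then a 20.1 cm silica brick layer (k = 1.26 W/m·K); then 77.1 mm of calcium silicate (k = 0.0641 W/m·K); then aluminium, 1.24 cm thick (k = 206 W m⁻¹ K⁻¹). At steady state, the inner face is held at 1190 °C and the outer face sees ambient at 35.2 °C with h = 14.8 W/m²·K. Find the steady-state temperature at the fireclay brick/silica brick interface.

T = 1082 °C

Series thermal resistances, inner to outer:
  R_fireclay brick = L/(kA) = 0.136/(0.919·19.8) = 0.007474 K/W
  R_silica brick = L/(kA) = 0.201/(1.26·19.8) = 0.008057 K/W
  R_calcium silicate = L/(kA) = 0.0771/(0.0641·19.8) = 0.06075 K/W
  R_aluminium = L/(kA) = 0.0124/(206·19.8) = 3.040×10^-6 K/W
  R_conv,out = 1/(hA) = 1/(14.8·19.8) = 0.003413 K/W
ΣR = 0.007474 + 0.008057 + 0.06075 + 3.040×10^-6 + 0.003413 = 0.07970 K/W
Q = ΔT/ΣR = (1190 °C − 35.2 °C)/0.07970 = 14490 W
From the inner boundary to the fireclay brick/silica brick interface, ΣR_partial = 0.007474 K/W.
T_interface = T_in − Q·ΣR_partial = 1190 °C − (14490)(0.007474) = 1082 °C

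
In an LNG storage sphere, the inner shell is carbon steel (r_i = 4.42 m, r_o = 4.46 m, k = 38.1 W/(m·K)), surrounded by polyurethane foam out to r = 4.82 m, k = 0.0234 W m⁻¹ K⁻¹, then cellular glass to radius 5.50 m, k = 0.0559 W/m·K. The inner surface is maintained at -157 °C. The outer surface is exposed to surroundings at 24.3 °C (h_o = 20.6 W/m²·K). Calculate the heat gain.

Resistance network (inner→outer):
  R_carbon steel = (1/4.42 − 1/4.46)/(4πk) = 0.002029/(4π·38.1) = 4.238×10^-6 K/W
  R_polyurethane foam = (1/4.46 − 1/4.82)/(4πk) = 0.01675/(4π·0.0234) = 0.05695 K/W
  R_cellular glass = (1/4.82 − 1/5.50)/(4πk) = 0.02565/(4π·0.0559) = 0.03652 K/W
  R_conv,out = 1/(4πr²h) = 1/(4π·5.50²·20.6) = 1.277×10^-4 K/W
ΣR = 4.238×10^-6 + 0.05695 + 0.03652 + 1.277×10^-4 = 0.09360 K/W
Q = ΔT/ΣR = (-157 °C − 24.3 °C)/0.09360 = -1940 W
(Negative Q ⇒ heat flows inward; heat gain = 1940 W.)

Q = 1940 W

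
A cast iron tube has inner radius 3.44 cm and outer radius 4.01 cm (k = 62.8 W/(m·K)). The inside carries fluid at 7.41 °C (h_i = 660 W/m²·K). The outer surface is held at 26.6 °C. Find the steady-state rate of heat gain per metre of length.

Resistance network (inner→outer):
  R'_conv,in = 1/(2πr h) = 1/(2π·0.0344·660) = 0.007010 m·K/W
  R'_cast iron = ln(0.0401/0.0344)/(2πk) = 0.1533/(2π·62.8) = 3.886×10^-4 m·K/W
ΣR = 0.007010 + 3.886×10^-4 = 0.007399 m·K/W
Q' = ΔT/ΣR = (7.41 °C − 26.6 °C)/0.007399 = -2590 W/m
(Negative Q' ⇒ heat flows inward; heat gain = 2590 W/m.)

Q' = 2590 W/m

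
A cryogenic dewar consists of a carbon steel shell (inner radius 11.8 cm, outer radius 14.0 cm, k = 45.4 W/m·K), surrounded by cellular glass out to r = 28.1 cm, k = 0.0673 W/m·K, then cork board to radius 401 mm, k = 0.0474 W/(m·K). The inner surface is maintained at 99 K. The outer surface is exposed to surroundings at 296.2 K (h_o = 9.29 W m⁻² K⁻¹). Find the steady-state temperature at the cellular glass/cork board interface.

Series thermal resistances, inner to outer:
  R_carbon steel = (1/0.118 − 1/0.140)/(4πk) = 1.332/(4π·45.4) = 0.002334 K/W
  R_cellular glass = (1/0.140 − 1/0.281)/(4πk) = 3.584/(4π·0.0673) = 4.238 K/W
  R_cork board = (1/0.281 − 1/0.401)/(4πk) = 1.065/(4π·0.0474) = 1.788 K/W
  R_conv,out = 1/(4πr²h) = 1/(4π·0.401²·9.29) = 0.05327 K/W
ΣR = 0.002334 + 4.238 + 1.788 + 0.05327 = 6.082 K/W
Q = ΔT/ΣR = (99 K − 296.2 K)/6.082 = -32.42 W
From the inner boundary to the cellular glass/cork board interface, ΣR_partial = 4.240 K/W.
T_interface = T_in − Q·ΣR_partial = 99 K − (-32.42)(4.240) = 236.5 K

T = 236.5 K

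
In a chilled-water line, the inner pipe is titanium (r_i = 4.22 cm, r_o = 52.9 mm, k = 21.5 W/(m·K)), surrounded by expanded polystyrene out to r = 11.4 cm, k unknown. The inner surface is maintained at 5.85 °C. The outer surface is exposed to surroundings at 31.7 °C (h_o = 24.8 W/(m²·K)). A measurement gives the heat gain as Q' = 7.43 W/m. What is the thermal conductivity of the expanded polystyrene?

ΣR = ΔT/Q' = |5.85 − 31.7|/7.43 = 3.479 m·K/W
Known resistances:
  R'_titanium = ln(0.0529/0.0422)/(2πk) = 0.2260/(2π·21.5) = 0.001673 m·K/W
  R'_conv,out = 1/(2πr h) = 1/(2π·0.114·24.8) = 0.05629 m·K/W
R_expanded polystyrene = ΣR − ΣR_known = 3.479 − 0.05796 = 3.421 m·K/W
ln(r₂/r₁)/(2πk) = 3.421 ⇒ k = 0.7678/(2π·3.421) = 0.0357 W/m·K

k = 0.0357 W/m·K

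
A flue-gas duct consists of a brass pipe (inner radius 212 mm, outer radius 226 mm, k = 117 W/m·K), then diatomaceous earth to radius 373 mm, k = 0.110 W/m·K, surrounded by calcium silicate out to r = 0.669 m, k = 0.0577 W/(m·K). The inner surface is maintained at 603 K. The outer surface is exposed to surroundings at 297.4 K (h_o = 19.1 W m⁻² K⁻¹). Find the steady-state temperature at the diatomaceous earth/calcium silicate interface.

Series thermal resistances, inner to outer:
  R'_brass = ln(0.226/0.212)/(2πk) = 0.06395/(2π·117) = 8.699×10^-5 m·K/W
  R'_diatomaceous earth = ln(0.373/0.226)/(2πk) = 0.5010/(2π·0.110) = 0.7249 m·K/W
  R'_calcium silicate = ln(0.669/0.373)/(2πk) = 0.5842/(2π·0.0577) = 1.611 m·K/W
  R'_conv,out = 1/(2πr h) = 1/(2π·0.669·19.1) = 0.01246 m·K/W
ΣR = 8.699×10^-5 + 0.7249 + 1.611 + 0.01246 = 2.348 m·K/W
Q' = ΔT/ΣR = (603 K − 297.4 K)/2.348 = 130.2 W/m
From the inner boundary to the diatomaceous earth/calcium silicate interface, ΣR_partial = 0.7250 m·K/W.
T_interface = T_in − Q'·ΣR_partial = 603 K − (130.2)(0.7250) = 509 K

T = 509 K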